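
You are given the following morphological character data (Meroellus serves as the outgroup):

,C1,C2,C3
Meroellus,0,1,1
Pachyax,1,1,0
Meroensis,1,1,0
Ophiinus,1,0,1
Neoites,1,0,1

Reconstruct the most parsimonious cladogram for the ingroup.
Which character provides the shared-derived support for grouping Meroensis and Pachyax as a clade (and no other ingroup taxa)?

C3

Character polarity is set by the outgroup: the derived state is whichever differs from the outgroup's state, so for C2, C3 the derived state is '0', and for the remaining characters it is '1'.
All ingroup taxa share the derived state '1' for C1; it defines the ingroup but does not resolve relationships within it.
C2: derived state '0' in Neoites and Ophiinus only — synapomorphy for {Neoites, Ophiinus}.
C3: derived state '0' in Meroensis and Pachyax only — synapomorphy for {Meroensis, Pachyax}.
Most parsimonious ingroup topology: ((Pachyax,Meroensis),(Ophiinus,Neoites)).
The clade {Meroensis, Pachyax} is supported by C3: its derived state '0' occurs in exactly those taxa and in no other taxon (including the outgroup).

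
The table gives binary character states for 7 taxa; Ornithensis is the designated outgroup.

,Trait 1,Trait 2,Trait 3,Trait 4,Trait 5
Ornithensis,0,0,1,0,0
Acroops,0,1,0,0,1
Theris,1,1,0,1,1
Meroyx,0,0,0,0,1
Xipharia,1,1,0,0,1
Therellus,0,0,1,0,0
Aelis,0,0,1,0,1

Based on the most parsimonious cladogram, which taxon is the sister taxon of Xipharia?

Character polarity is set by the outgroup: the derived state is whichever differs from the outgroup's state, so for Trait 3 the derived state is '0', and for the remaining characters it is '1'.
Only Theris and Xipharia show the derived state '1' for Trait 1, supporting them as a clade.
Trait 2 (derived state '1') is shared by Acroops, Theris, and Xipharia — a synapomorphy uniting that clade.
Trait 3 (derived state '0') is shared by Acroops, Meroyx, Theris, and Xipharia — a synapomorphy uniting that clade.
Trait 4 (derived state '1') is unique to Theris (autapomorphy; uninformative for grouping).
Trait 5: derived state '1' in Acroops, Aelis, Meroyx, Theris, and Xipharia only — synapomorphy for {Acroops, Aelis, Meroyx, Theris, Xipharia}.
Most parsimonious ingroup topology: ((((Acroops,(Theris,Xipharia)),Meroyx),Aelis),Therellus).
Xipharia and Theris form a cherry on this tree, so they are sister taxa.

Theris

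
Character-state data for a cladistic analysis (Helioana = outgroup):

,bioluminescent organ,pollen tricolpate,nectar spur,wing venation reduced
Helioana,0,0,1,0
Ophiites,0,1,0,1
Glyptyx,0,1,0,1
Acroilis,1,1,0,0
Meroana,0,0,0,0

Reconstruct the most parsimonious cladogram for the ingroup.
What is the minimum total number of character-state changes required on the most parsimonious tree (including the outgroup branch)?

Character polarity is set by the outgroup: the derived state is whichever differs from the outgroup's state, so for nectar spur the derived state is '0', and for the remaining characters it is '1'.
bioluminescent organ: derived state '1' in Acroilis only — an autapomorphy, so it tells us nothing about relationships among taxa.
pollen tricolpate: derived state '1' in Acroilis, Glyptyx, and Ophiites only — synapomorphy for {Acroilis, Glyptyx, Ophiites}.
nectar spur (derived state '0') is shared by all ingroup taxa — unites the whole ingroup.
Only Glyptyx and Ophiites show the derived state '1' for wing venation reduced, supporting them as a clade.
Most parsimonious ingroup topology: (((Ophiites,Glyptyx),Acroilis),Meroana).
Changes per character on this tree: bioluminescent organ: 1; pollen tricolpate: 1; nectar spur: 1; wing venation reduced: 1.
Total = 4.

4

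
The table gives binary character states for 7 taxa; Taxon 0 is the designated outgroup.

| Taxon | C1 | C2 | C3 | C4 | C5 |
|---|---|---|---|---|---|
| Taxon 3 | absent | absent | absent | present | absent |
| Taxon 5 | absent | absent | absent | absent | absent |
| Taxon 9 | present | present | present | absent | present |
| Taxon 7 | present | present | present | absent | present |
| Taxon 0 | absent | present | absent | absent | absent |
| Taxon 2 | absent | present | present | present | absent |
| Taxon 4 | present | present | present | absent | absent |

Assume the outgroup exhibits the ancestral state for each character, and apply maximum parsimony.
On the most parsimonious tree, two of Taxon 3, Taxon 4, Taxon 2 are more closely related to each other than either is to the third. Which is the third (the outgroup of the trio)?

Character polarity is set by the outgroup: the derived state is whichever differs from the outgroup's state, so for C2 the derived state is 'absent', and for the remaining characters it is 'present'.
Only Taxon 4, Taxon 7, and Taxon 9 show the derived state 'present' for C1, supporting them as a clade.
Only Taxon 3 and Taxon 5 show the derived state 'absent' for C2, supporting them as a clade.
C3 (derived state 'present') is shared by Taxon 2, Taxon 4, Taxon 7, and Taxon 9 — a synapomorphy uniting that clade.
C4 (state 'present') occurs in Taxon 2 and Taxon 3 but conflicts with the nesting implied by the other characters — most parsimoniously interpreted as homoplasy.
C5 (derived state 'present') is shared by Taxon 7 and Taxon 9 — a synapomorphy uniting that clade.
Most parsimonious ingroup topology: (((Taxon 4,(Taxon 9,Taxon 7)),Taxon 2),(Taxon 3,Taxon 5)).
Taxon 2 and Taxon 4 share a more recent common ancestor with each other than either does with Taxon 3, so Taxon 3 is the least closely related of the three.

Taxon 3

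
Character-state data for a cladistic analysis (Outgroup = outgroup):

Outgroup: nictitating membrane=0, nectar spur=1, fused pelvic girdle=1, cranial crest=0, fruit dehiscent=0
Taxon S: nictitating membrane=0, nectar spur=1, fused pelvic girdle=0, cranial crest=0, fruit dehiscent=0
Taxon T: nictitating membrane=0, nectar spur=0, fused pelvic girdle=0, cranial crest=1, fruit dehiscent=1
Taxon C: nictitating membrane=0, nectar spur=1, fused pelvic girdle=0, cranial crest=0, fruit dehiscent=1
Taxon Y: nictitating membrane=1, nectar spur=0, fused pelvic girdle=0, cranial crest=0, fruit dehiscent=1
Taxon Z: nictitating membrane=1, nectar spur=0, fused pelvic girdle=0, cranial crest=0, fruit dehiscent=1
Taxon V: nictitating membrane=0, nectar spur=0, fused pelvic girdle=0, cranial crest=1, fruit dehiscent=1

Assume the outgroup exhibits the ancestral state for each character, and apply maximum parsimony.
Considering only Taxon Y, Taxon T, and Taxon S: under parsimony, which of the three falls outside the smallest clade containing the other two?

Character polarity is set by the outgroup: the derived state is whichever differs from the outgroup's state, so for nectar spur, fused pelvic girdle the derived state is '0', and for the remaining characters it is '1'.
nictitating membrane (derived state '1') is shared by Taxon Y and Taxon Z — a synapomorphy uniting that clade.
nectar spur (derived state '0') is shared by Taxon T, Taxon V, Taxon Y, and Taxon Z — a synapomorphy uniting that clade.
All ingroup taxa share the derived state '0' for fused pelvic girdle; it defines the ingroup but does not resolve relationships within it.
Only Taxon T and Taxon V show the derived state '1' for cranial crest, supporting them as a clade.
fruit dehiscent: derived state '1' in Taxon C, Taxon T, Taxon V, Taxon Y, and Taxon Z only — synapomorphy for {Taxon C, Taxon T, Taxon V, Taxon Y, Taxon Z}.
Most parsimonious ingroup topology: (Taxon S,(((Taxon T,Taxon V),(Taxon Y,Taxon Z)),Taxon C)).
Taxon T and Taxon Y share a more recent common ancestor with each other than either does with Taxon S, so Taxon S is the least closely related of the three.

Taxon S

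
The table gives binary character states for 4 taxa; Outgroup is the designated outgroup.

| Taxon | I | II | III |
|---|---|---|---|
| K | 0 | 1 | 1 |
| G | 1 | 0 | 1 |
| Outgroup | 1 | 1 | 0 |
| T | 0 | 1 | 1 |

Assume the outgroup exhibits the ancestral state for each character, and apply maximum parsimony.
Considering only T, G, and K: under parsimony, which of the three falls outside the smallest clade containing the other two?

G

Character polarity is set by the outgroup: the derived state is whichever differs from the outgroup's state, so for I, II the derived state is '0', and for the remaining characters it is '1'.
Only K and T show the derived state '0' for I, supporting them as a clade.
II (derived state '0') is unique to G (autapomorphy; uninformative for grouping).
All ingroup taxa share the derived state '1' for III; it defines the ingroup but does not resolve relationships within it.
Most parsimonious ingroup topology: ((K,T),G).
K and T share a more recent common ancestor with each other than either does with G, so G is the least closely related of the three.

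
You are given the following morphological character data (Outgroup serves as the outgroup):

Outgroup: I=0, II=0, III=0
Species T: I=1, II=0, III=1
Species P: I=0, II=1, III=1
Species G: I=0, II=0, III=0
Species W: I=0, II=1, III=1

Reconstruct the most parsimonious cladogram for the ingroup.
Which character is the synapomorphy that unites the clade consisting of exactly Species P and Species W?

The outgroup has state '0' for every character, so '1' is the derived state throughout.
I: derived state '1' in Species T only — an autapomorphy, so it tells us nothing about relationships among taxa.
Only Species P and Species W show the derived state '1' for II, supporting them as a clade.
Only Species P, Species T, and Species W show the derived state '1' for III, supporting them as a clade.
Most parsimonious ingroup topology: ((Species T,(Species P,Species W)),Species G).
The clade {Species P, Species W} is supported by II: its derived state '1' occurs in exactly those taxa and in no other taxon (including the outgroup).

II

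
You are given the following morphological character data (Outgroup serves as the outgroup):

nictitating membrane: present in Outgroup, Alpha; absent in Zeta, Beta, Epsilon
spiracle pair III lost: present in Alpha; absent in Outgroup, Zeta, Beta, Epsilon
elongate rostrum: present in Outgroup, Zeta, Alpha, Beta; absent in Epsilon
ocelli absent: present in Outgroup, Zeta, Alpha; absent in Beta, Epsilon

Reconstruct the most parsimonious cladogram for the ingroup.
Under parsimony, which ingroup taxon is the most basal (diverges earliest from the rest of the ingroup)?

Character polarity is set by the outgroup: the derived state is whichever differs from the outgroup's state, so for nictitating membrane, elongate rostrum, ocelli absent the derived state is 'absent', and for the remaining characters it is 'present'.
nictitating membrane (derived state 'absent') is shared by Beta, Epsilon, and Zeta — a synapomorphy uniting that clade.
spiracle pair III lost (derived state 'present') is unique to Alpha (autapomorphy; uninformative for grouping).
elongate rostrum: derived state 'absent' in Epsilon only — an autapomorphy, so it tells us nothing about relationships among taxa.
ocelli absent: derived state 'absent' in Beta and Epsilon only — synapomorphy for {Beta, Epsilon}.
Most parsimonious ingroup topology: ((Zeta,(Beta,Epsilon)),Alpha).
Alpha is sister to the clade containing all other ingroup taxa, so it is the earliest-diverging (most basal) ingroup lineage.

Alpha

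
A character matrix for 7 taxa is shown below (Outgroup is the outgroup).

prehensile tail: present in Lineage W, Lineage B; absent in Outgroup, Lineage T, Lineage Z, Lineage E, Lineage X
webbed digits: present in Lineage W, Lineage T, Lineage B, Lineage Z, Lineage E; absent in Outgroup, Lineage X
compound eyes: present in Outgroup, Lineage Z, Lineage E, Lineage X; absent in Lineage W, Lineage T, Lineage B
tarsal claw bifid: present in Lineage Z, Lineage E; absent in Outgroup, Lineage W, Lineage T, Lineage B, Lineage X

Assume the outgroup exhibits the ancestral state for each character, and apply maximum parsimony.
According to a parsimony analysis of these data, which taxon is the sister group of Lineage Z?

Character polarity is set by the outgroup: the derived state is whichever differs from the outgroup's state, so for compound eyes the derived state is 'absent', and for the remaining characters it is 'present'.
Only Lineage B and Lineage W show the derived state 'present' for prehensile tail, supporting them as a clade.
Only Lineage B, Lineage E, Lineage T, Lineage W, and Lineage Z show the derived state 'present' for webbed digits, supporting them as a clade.
compound eyes: derived state 'absent' in Lineage B, Lineage T, and Lineage W only — synapomorphy for {Lineage B, Lineage T, Lineage W}.
tarsal claw bifid (derived state 'present') is shared by Lineage E and Lineage Z — a synapomorphy uniting that clade.
Most parsimonious ingroup topology: ((((Lineage W,Lineage B),Lineage T),(Lineage Z,Lineage E)),Lineage X).
Lineage Z and Lineage E form a cherry on this tree, so they are sister taxa.

Lineage E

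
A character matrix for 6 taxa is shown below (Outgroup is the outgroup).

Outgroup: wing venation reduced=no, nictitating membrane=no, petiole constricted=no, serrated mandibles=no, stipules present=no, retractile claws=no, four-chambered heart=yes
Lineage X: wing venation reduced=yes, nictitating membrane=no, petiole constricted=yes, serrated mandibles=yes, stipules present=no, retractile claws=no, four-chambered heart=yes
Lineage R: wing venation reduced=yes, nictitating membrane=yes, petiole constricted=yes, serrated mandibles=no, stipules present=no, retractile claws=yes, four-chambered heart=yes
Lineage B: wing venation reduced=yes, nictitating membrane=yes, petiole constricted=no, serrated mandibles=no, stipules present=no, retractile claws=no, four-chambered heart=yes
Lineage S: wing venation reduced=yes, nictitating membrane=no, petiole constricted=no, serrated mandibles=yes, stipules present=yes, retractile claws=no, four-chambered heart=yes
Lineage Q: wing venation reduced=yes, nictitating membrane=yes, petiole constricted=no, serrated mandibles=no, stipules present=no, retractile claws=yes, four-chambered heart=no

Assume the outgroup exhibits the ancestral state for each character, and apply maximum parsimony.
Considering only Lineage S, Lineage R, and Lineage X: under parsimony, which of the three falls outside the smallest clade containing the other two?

Lineage R

Character polarity is set by the outgroup: the derived state is whichever differs from the outgroup's state, so for four-chambered heart the derived state is 'no', and for the remaining characters it is 'yes'.
wing venation reduced (derived state 'yes') is shared by all ingroup taxa — unites the whole ingroup.
nictitating membrane (derived state 'yes') is shared by Lineage B, Lineage Q, and Lineage R — a synapomorphy uniting that clade.
petiole constricted groups Lineage R and Lineage X, which is incompatible with the clades supported by the remaining characters; treating it as convergent (homoplasy) costs fewer steps than any alternative tree.
serrated mandibles: derived state 'yes' in Lineage S and Lineage X only — synapomorphy for {Lineage S, Lineage X}.
stipules present (derived state 'yes') is unique to Lineage S (autapomorphy; uninformative for grouping).
retractile claws: derived state 'yes' in Lineage Q and Lineage R only — synapomorphy for {Lineage Q, Lineage R}.
four-chambered heart (derived state 'no') is unique to Lineage Q (autapomorphy; uninformative for grouping).
Most parsimonious ingroup topology: ((Lineage X,Lineage S),((Lineage R,Lineage Q),Lineage B)).
Lineage X and Lineage S share a more recent common ancestor with each other than either does with Lineage R, so Lineage R is the least closely related of the three.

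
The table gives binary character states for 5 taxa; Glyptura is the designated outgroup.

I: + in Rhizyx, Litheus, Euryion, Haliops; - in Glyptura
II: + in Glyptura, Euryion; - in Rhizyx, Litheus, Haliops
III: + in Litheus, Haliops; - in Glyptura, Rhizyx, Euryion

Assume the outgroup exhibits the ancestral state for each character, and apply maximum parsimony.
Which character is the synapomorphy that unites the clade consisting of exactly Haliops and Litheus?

Character polarity is set by the outgroup: the derived state is whichever differs from the outgroup's state, so for II the derived state is '-', and for the remaining characters it is '+'.
All ingroup taxa share the derived state '+' for I; it defines the ingroup but does not resolve relationships within it.
II (derived state '-') is shared by Haliops, Litheus, and Rhizyx — a synapomorphy uniting that clade.
III (derived state '+') is shared by Haliops and Litheus — a synapomorphy uniting that clade.
Most parsimonious ingroup topology: ((Rhizyx,(Litheus,Haliops)),Euryion).
The clade {Haliops, Litheus} is supported by III: its derived state '+' occurs in exactly those taxa and in no other taxon (including the outgroup).

III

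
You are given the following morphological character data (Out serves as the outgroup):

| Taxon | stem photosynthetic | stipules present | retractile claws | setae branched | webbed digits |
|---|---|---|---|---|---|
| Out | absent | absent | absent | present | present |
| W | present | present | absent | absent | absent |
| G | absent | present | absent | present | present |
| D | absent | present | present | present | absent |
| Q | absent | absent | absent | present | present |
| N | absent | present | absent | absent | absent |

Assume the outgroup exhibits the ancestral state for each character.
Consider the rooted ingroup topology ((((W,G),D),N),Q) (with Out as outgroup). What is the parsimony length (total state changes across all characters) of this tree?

7

Map each character onto ((((W,G),D),N),Q) (rooted by Out) and count the minimum state changes it requires (Fitch parsimony):
stem photosynthetic: 1; stipules present: 1; retractile claws: 1; setae branched: 2; webbed digits: 2.
Total tree length = 7.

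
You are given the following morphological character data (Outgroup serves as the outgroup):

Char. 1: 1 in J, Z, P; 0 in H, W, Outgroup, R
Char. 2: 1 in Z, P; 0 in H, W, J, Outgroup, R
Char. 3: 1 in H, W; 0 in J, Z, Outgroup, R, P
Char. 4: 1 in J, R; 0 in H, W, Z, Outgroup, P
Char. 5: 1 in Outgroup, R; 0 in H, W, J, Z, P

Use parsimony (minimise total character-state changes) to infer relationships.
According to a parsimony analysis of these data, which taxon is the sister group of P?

Character polarity is set by the outgroup: the derived state is whichever differs from the outgroup's state, so for Char. 5 the derived state is '0', and for the remaining characters it is '1'.
Char. 1: derived state '1' in J, P, and Z only — synapomorphy for {J, P, Z}.
Char. 2 (derived state '1') is shared by P and Z — a synapomorphy uniting that clade.
Only H and W show the derived state '1' for Char. 3, supporting them as a clade.
Char. 4 groups J and R, which is incompatible with the clades supported by the remaining characters; treating it as convergent (homoplasy) costs fewer steps than any alternative tree.
Char. 5: derived state '0' in H, J, P, W, and Z only — synapomorphy for {H, J, P, W, Z}.
Most parsimonious ingroup topology: ((((P,Z),J),(H,W)),R).
P and Z form a cherry on this tree, so they are sister taxa.

Z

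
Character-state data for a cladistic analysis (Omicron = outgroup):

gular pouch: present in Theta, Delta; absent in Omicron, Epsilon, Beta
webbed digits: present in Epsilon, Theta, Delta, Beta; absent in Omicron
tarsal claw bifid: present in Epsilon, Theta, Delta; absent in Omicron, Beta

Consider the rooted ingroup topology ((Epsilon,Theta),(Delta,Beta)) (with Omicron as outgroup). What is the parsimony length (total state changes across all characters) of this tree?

Map each character onto ((Epsilon,Theta),(Delta,Beta)) (rooted by Omicron) and count the minimum state changes it requires (Fitch parsimony):
gular pouch: 2; webbed digits: 1; tarsal claw bifid: 2.
Total tree length = 5.

5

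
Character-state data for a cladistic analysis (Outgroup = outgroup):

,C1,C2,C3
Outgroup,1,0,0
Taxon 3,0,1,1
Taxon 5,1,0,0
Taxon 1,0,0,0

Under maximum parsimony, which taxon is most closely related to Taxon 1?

Taxon 3

Character polarity is set by the outgroup: the derived state is whichever differs from the outgroup's state, so for C1 the derived state is '0', and for the remaining characters it is '1'.
C1 (derived state '0') is shared by Taxon 1 and Taxon 3 — a synapomorphy uniting that clade.
C2 (derived state '1') is unique to Taxon 3 (autapomorphy; uninformative for grouping).
C3: derived state '1' in Taxon 3 only — an autapomorphy, so it tells us nothing about relationships among taxa.
Most parsimonious ingroup topology: ((Taxon 3,Taxon 1),Taxon 5).
Taxon 1 and Taxon 3 form a cherry on this tree, so they are sister taxa.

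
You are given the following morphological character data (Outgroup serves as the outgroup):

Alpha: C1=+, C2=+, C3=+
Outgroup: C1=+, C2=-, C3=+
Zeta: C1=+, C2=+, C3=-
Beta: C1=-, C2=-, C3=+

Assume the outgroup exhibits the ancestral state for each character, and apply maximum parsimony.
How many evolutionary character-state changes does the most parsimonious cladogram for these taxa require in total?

3

Character polarity is set by the outgroup: the derived state is whichever differs from the outgroup's state, so for C1, C3 the derived state is '-', and for the remaining characters it is '+'.
C1 (derived state '-') is unique to Beta (autapomorphy; uninformative for grouping).
C2: derived state '+' in Alpha and Zeta only — synapomorphy for {Alpha, Zeta}.
C3: derived state '-' in Zeta only — an autapomorphy, so it tells us nothing about relationships among taxa.
Most parsimonious ingroup topology: ((Alpha,Zeta),Beta).
Changes per character on this tree: C1: 1; C2: 1; C3: 1.
Total = 3.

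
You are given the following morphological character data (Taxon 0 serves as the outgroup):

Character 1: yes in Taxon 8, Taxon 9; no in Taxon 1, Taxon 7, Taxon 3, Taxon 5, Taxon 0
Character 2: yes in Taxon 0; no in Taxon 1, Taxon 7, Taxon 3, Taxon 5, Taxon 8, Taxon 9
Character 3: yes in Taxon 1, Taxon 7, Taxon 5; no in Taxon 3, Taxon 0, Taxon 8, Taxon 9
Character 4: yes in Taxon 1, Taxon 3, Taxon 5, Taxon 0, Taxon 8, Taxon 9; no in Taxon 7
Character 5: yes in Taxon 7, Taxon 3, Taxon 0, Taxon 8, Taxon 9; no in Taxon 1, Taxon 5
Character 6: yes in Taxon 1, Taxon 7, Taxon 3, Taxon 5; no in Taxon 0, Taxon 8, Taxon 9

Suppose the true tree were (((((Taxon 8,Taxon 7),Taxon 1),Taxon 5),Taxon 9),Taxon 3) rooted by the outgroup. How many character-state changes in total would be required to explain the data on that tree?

11

Map each character onto (((((Taxon 8,Taxon 7),Taxon 1),Taxon 5),Taxon 9),Taxon 3) (rooted by Taxon 0) and count the minimum state changes it requires (Fitch parsimony):
Character 1: 2; Character 2: 1; Character 3: 2; Character 4: 1; Character 5: 2; Character 6: 3.
Total tree length = 11.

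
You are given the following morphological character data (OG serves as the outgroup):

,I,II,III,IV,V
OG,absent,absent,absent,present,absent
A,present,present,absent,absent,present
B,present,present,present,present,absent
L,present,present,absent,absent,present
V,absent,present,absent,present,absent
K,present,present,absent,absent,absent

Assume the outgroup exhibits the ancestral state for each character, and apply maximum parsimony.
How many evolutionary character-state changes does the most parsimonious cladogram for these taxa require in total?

Character polarity is set by the outgroup: the derived state is whichever differs from the outgroup's state, so for IV the derived state is 'absent', and for the remaining characters it is 'present'.
I (derived state 'present') is shared by A, B, K, and L — a synapomorphy uniting that clade.
All ingroup taxa share the derived state 'present' for II; it defines the ingroup but does not resolve relationships within it.
III (derived state 'present') is unique to B (autapomorphy; uninformative for grouping).
Only A, K, and L show the derived state 'absent' for IV, supporting them as a clade.
V (derived state 'present') is shared by A and L — a synapomorphy uniting that clade.
Most parsimonious ingroup topology: ((((A,L),K),B),V).
Changes per character on this tree: I: 1; II: 1; III: 1; IV: 1; V: 1.
Total = 5.

5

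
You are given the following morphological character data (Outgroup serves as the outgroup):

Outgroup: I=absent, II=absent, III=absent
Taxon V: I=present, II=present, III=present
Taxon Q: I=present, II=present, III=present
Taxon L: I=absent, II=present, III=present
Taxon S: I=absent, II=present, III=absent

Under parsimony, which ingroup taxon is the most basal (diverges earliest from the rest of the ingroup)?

The outgroup has state 'absent' for every character, so 'present' is the derived state throughout.
I (derived state 'present') is shared by Taxon Q and Taxon V — a synapomorphy uniting that clade.
All ingroup taxa share the derived state 'present' for II; it defines the ingroup but does not resolve relationships within it.
III (derived state 'present') is shared by Taxon L, Taxon Q, and Taxon V — a synapomorphy uniting that clade.
Most parsimonious ingroup topology: (((Taxon V,Taxon Q),Taxon L),Taxon S).
Taxon S is sister to the clade containing all other ingroup taxa, so it is the earliest-diverging (most basal) ingroup lineage.

Taxon S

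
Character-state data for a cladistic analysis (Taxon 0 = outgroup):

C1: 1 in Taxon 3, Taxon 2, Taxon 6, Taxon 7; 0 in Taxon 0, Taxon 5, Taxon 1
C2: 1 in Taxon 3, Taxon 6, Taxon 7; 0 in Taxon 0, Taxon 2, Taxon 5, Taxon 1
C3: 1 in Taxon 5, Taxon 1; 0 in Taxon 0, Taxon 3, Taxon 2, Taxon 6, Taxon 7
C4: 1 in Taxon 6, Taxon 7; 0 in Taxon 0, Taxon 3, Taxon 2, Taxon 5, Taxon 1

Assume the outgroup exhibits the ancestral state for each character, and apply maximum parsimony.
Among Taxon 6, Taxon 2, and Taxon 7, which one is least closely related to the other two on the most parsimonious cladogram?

The outgroup has state '0' for every character, so '1' is the derived state throughout.
C1 (derived state '1') is shared by Taxon 2, Taxon 3, Taxon 6, and Taxon 7 — a synapomorphy uniting that clade.
C2 (derived state '1') is shared by Taxon 3, Taxon 6, and Taxon 7 — a synapomorphy uniting that clade.
C3 (derived state '1') is shared by Taxon 1 and Taxon 5 — a synapomorphy uniting that clade.
C4 (derived state '1') is shared by Taxon 6 and Taxon 7 — a synapomorphy uniting that clade.
Most parsimonious ingroup topology: (((Taxon 3,(Taxon 6,Taxon 7)),Taxon 2),(Taxon 5,Taxon 1)).
Taxon 6 and Taxon 7 share a more recent common ancestor with each other than either does with Taxon 2, so Taxon 2 is the least closely related of the three.

Taxon 2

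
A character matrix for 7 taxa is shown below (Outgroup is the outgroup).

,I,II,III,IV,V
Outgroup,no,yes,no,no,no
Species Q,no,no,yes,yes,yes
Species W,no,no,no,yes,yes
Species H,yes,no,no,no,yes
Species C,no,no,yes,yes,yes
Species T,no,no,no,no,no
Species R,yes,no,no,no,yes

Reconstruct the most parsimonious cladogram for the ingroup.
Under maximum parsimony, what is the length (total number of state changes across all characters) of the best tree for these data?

5

Character polarity is set by the outgroup: the derived state is whichever differs from the outgroup's state, so for II the derived state is 'no', and for the remaining characters it is 'yes'.
I (derived state 'yes') is shared by Species H and Species R — a synapomorphy uniting that clade.
II (derived state 'no') is shared by all ingroup taxa — unites the whole ingroup.
III (derived state 'yes') is shared by Species C and Species Q — a synapomorphy uniting that clade.
IV: derived state 'yes' in Species C, Species Q, and Species W only — synapomorphy for {Species C, Species Q, Species W}.
Only Species C, Species H, Species Q, Species R, and Species W show the derived state 'yes' for V, supporting them as a clade.
Most parsimonious ingroup topology: ((((Species Q,Species C),Species W),(Species H,Species R)),Species T).
Changes per character on this tree: I: 1; II: 1; III: 1; IV: 1; V: 1.
Total = 5.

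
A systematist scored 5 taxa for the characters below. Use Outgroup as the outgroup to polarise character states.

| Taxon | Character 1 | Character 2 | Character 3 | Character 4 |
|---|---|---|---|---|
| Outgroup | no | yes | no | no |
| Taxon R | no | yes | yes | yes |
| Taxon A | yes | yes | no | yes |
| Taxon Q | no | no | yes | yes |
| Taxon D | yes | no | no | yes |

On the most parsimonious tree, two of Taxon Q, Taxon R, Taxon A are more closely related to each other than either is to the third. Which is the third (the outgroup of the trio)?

Character polarity is set by the outgroup: the derived state is whichever differs from the outgroup's state, so for Character 2 the derived state is 'no', and for the remaining characters it is 'yes'.
Character 1 (derived state 'yes') is shared by Taxon A and Taxon D — a synapomorphy uniting that clade.
Character 2 groups Taxon D and Taxon Q, which is incompatible with the clades supported by the remaining characters; treating it as convergent (homoplasy) costs fewer steps than any alternative tree.
Character 3 (derived state 'yes') is shared by Taxon Q and Taxon R — a synapomorphy uniting that clade.
Character 4 (derived state 'yes') is shared by all ingroup taxa — unites the whole ingroup.
Most parsimonious ingroup topology: ((Taxon R,Taxon Q),(Taxon A,Taxon D)).
Taxon Q and Taxon R share a more recent common ancestor with each other than either does with Taxon A, so Taxon A is the least closely related of the three.

Taxon A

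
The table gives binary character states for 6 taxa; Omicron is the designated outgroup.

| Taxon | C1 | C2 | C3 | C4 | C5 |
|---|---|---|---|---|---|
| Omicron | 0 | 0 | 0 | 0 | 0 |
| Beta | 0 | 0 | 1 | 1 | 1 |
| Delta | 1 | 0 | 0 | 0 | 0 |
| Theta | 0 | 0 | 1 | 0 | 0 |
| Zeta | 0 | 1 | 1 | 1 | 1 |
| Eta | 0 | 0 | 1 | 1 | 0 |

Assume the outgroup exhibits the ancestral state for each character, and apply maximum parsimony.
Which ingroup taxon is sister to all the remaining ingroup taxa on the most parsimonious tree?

The outgroup has state '0' for every character, so '1' is the derived state throughout.
C1: derived state '1' in Delta only — an autapomorphy, so it tells us nothing about relationships among taxa.
C2: derived state '1' in Zeta only — an autapomorphy, so it tells us nothing about relationships among taxa.
Only Beta, Eta, Theta, and Zeta show the derived state '1' for C3, supporting them as a clade.
Only Beta, Eta, and Zeta show the derived state '1' for C4, supporting them as a clade.
Only Beta and Zeta show the derived state '1' for C5, supporting them as a clade.
Most parsimonious ingroup topology: ((((Beta,Zeta),Eta),Theta),Delta).
Delta is sister to the clade containing all other ingroup taxa, so it is the earliest-diverging (most basal) ingroup lineage.

Delta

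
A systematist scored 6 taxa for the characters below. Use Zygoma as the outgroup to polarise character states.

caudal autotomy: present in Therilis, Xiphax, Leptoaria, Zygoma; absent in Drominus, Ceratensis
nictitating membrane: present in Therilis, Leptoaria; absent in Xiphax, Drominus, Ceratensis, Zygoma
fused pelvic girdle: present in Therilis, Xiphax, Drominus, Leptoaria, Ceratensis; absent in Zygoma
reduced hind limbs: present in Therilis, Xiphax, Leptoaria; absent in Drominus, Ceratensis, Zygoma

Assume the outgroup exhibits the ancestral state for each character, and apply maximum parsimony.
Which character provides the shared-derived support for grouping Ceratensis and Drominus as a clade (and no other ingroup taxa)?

caudal autotomy

Character polarity is set by the outgroup: the derived state is whichever differs from the outgroup's state, so for caudal autotomy the derived state is 'absent', and for the remaining characters it is 'present'.
caudal autotomy: derived state 'absent' in Ceratensis and Drominus only — synapomorphy for {Ceratensis, Drominus}.
nictitating membrane: derived state 'present' in Leptoaria and Therilis only — synapomorphy for {Leptoaria, Therilis}.
fused pelvic girdle (derived state 'present') is shared by all ingroup taxa — unites the whole ingroup.
reduced hind limbs (derived state 'present') is shared by Leptoaria, Therilis, and Xiphax — a synapomorphy uniting that clade.
Most parsimonious ingroup topology: (((Therilis,Leptoaria),Xiphax),(Ceratensis,Drominus)).
The clade {Ceratensis, Drominus} is supported by caudal autotomy: its derived state 'absent' occurs in exactly those taxa and in no other taxon (including the outgroup).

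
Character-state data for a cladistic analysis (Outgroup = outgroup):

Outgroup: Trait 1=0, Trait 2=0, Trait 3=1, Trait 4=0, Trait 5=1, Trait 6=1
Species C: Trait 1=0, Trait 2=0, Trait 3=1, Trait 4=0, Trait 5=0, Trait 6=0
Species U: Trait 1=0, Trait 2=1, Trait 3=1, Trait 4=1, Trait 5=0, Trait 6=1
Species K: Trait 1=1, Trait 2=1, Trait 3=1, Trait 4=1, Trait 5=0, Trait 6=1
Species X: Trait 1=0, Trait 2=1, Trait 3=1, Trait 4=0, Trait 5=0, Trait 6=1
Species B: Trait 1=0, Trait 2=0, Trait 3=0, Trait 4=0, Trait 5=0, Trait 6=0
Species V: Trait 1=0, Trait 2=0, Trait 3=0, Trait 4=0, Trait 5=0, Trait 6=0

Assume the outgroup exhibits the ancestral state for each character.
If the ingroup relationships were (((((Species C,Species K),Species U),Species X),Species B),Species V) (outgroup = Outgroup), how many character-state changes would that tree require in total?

Map each character onto (((((Species C,Species K),Species U),Species X),Species B),Species V) (rooted by Outgroup) and count the minimum state changes it requires (Fitch parsimony):
Trait 1: 1; Trait 2: 2; Trait 3: 2; Trait 4: 2; Trait 5: 1; Trait 6: 3.
Total tree length = 11.

11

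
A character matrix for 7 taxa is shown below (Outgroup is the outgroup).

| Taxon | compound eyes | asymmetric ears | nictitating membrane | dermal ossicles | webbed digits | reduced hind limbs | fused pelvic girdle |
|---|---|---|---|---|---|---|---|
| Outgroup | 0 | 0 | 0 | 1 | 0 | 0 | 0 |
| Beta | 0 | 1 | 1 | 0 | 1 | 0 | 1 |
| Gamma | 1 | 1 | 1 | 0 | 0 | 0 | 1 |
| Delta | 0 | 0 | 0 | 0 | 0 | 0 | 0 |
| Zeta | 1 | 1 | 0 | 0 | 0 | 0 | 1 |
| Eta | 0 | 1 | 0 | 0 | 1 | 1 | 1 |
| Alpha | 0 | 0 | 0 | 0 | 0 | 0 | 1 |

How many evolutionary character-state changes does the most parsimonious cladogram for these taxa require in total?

8

Character polarity is set by the outgroup: the derived state is whichever differs from the outgroup's state, so for dermal ossicles the derived state is '0', and for the remaining characters it is '1'.
compound eyes (derived state '1') is shared by Gamma and Zeta — a synapomorphy uniting that clade.
asymmetric ears: derived state '1' in Beta, Eta, Gamma, and Zeta only — synapomorphy for {Beta, Eta, Gamma, Zeta}.
nictitating membrane groups Beta and Gamma, which is incompatible with the clades supported by the remaining characters; treating it as convergent (homoplasy) costs fewer steps than any alternative tree.
All ingroup taxa share the derived state '0' for dermal ossicles; it defines the ingroup but does not resolve relationships within it.
Only Beta and Eta show the derived state '1' for webbed digits, supporting them as a clade.
reduced hind limbs (derived state '1') is unique to Eta (autapomorphy; uninformative for grouping).
fused pelvic girdle (derived state '1') is shared by Alpha, Beta, Eta, Gamma, and Zeta — a synapomorphy uniting that clade.
Most parsimonious ingroup topology: ((((Beta,Eta),(Gamma,Zeta)),Alpha),Delta).
Changes per character on this tree: compound eyes: 1; asymmetric ears: 1; nictitating membrane: 2; dermal ossicles: 1; webbed digits: 1; reduced hind limbs: 1; fused pelvic girdle: 1.
Total = 8.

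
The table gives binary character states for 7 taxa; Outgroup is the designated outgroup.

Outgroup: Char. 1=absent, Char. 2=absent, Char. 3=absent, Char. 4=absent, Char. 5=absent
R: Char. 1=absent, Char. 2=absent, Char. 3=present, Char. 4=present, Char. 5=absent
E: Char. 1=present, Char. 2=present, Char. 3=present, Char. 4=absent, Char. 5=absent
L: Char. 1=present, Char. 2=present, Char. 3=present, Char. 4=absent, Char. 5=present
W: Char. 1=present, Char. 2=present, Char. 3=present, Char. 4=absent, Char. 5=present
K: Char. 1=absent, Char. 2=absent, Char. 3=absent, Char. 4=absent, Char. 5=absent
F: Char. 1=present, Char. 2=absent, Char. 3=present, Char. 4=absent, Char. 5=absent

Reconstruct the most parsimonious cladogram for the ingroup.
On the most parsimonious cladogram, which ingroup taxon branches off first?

K

The outgroup has state 'absent' for every character, so 'present' is the derived state throughout.
Only E, F, L, and W show the derived state 'present' for Char. 1, supporting them as a clade.
Char. 2 (derived state 'present') is shared by E, L, and W — a synapomorphy uniting that clade.
Char. 3 (derived state 'present') is shared by E, F, L, R, and W — a synapomorphy uniting that clade.
Char. 4 (derived state 'present') is unique to R (autapomorphy; uninformative for grouping).
Char. 5: derived state 'present' in L and W only — synapomorphy for {L, W}.
Most parsimonious ingroup topology: ((R,((E,(L,W)),F)),K).
K is sister to the clade containing all other ingroup taxa, so it is the earliest-diverging (most basal) ingroup lineage.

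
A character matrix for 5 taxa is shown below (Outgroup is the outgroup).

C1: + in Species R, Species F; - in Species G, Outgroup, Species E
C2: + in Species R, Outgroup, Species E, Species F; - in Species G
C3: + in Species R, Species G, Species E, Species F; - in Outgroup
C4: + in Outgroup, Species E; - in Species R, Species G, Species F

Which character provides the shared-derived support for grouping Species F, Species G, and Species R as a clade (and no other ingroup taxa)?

Character polarity is set by the outgroup: the derived state is whichever differs from the outgroup's state, so for C2, C4 the derived state is '-', and for the remaining characters it is '+'.
C1: derived state '+' in Species F and Species R only — synapomorphy for {Species F, Species R}.
C2 (derived state '-') is unique to Species G (autapomorphy; uninformative for grouping).
C3 (derived state '+') is shared by all ingroup taxa — unites the whole ingroup.
C4 (derived state '-') is shared by Species F, Species G, and Species R — a synapomorphy uniting that clade.
Most parsimonious ingroup topology: (Species E,(Species G,(Species F,Species R))).
The clade {Species F, Species G, Species R} is supported by C4: its derived state '-' occurs in exactly those taxa and in no other taxon (including the outgroup).

C4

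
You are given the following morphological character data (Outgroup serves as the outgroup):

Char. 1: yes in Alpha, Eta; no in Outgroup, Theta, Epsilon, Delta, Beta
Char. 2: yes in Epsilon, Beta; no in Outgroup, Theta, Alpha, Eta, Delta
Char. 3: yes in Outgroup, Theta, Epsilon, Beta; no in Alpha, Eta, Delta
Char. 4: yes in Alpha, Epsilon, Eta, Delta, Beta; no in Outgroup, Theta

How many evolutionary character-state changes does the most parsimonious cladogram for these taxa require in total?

Character polarity is set by the outgroup: the derived state is whichever differs from the outgroup's state, so for Char. 3 the derived state is 'no', and for the remaining characters it is 'yes'.
Only Alpha and Eta show the derived state 'yes' for Char. 1, supporting them as a clade.
Only Beta and Epsilon show the derived state 'yes' for Char. 2, supporting them as a clade.
Char. 3: derived state 'no' in Alpha, Delta, and Eta only — synapomorphy for {Alpha, Delta, Eta}.
Char. 4: derived state 'yes' in Alpha, Beta, Delta, Epsilon, and Eta only — synapomorphy for {Alpha, Beta, Delta, Epsilon, Eta}.
Most parsimonious ingroup topology: (Theta,(((Alpha,Eta),Delta),(Epsilon,Beta))).
Changes per character on this tree: Char. 1: 1; Char. 2: 1; Char. 3: 1; Char. 4: 1.
Total = 4.

4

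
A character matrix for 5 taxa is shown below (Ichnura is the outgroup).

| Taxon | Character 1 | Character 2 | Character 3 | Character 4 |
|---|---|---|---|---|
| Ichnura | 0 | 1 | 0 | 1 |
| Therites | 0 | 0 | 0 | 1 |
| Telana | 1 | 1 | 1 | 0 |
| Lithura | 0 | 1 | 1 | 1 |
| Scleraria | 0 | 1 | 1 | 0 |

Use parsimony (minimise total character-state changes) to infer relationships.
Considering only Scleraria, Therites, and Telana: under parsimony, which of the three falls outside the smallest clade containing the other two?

Therites

Character polarity is set by the outgroup: the derived state is whichever differs from the outgroup's state, so for Character 2, Character 4 the derived state is '0', and for the remaining characters it is '1'.
Character 1: derived state '1' in Telana only — an autapomorphy, so it tells us nothing about relationships among taxa.
Character 2 (derived state '0') is unique to Therites (autapomorphy; uninformative for grouping).
Only Lithura, Scleraria, and Telana show the derived state '1' for Character 3, supporting them as a clade.
Character 4 (derived state '0') is shared by Scleraria and Telana — a synapomorphy uniting that clade.
Most parsimonious ingroup topology: (Therites,((Telana,Scleraria),Lithura)).
Telana and Scleraria share a more recent common ancestor with each other than either does with Therites, so Therites is the least closely related of the three.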